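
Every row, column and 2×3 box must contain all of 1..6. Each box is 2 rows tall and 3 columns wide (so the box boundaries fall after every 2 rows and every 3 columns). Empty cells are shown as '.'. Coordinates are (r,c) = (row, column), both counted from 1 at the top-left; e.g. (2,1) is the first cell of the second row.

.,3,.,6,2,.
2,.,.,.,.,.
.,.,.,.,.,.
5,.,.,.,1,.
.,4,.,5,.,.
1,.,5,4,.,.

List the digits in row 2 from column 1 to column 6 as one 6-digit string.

(1,1) = 4 (sole candidate).
(1,3) = 1 (sole candidate).
(1,6) = 5 (sole candidate).
(2,3) = 6: row 2 has {2}; col 3 has {1,5}; box has {1,2,3,4} → only 6 remains.
(2,2) = 5: row 2 has {2,6}; col 2 has {3,4}; box has {1,2,3,4,6} → only 5 remains.
(3,2) = 1 (hidden single in row 3).
(3,5) = 5 (hidden single in row 3).
(5,6) = 1 (hidden single in row 5).
(2,4) = 1: in row 2, 1 can only go here (every other open cell in that row sees a 1).
(5,3) = 2 (hidden single in row 5).
(6,2) = 6 (sole candidate).
(6,5) = 3 (sole candidate).
(6,6) = 2 (sole candidate).
(2,5) = 4: row 2 has {1,2,5,6}; col 5 has {1,2,3,5}; box has {1,2,5,6} → only 4 remains.
(2,6) = 3: row 2 has {1,2,4,5,6}; col 6 has {1,2,5}; box has {1,2,4,5,6} → only 3 remains.

256143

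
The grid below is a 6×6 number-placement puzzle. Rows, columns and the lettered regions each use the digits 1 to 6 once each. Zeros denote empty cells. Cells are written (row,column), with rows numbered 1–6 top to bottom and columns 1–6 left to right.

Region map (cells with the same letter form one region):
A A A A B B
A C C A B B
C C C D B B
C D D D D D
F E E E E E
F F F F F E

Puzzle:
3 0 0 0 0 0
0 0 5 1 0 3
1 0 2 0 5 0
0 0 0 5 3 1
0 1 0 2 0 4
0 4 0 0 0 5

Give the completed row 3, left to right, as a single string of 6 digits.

132456

(2,2) = 6 (sole candidate).
(3,2) = 3: row 3 has {1,2,5}; col 2 has {1,4,6}; region has {1,2,5,6} → only 3 remains.
(3,6) = 6: row 3 has {1,2,3,5}; col 6 has {1,3,4,5}; region has {3,5} → only 6 remains.
(4,1) = 4 (sole candidate).
(4,2) = 2 (sole candidate).
(4,3) = 6 (sole candidate).
(5,3) = 3 (sole candidate).
(5,5) = 6 (sole candidate).
(6,3) = 1 (sole candidate).
(6,5) = 2 (sole candidate).
(1,2) = 5 (sole candidate).
(1,3) = 4 (sole candidate).
(1,4) = 6 (sole candidate).
(1,5) = 1 (sole candidate).
(1,6) = 2 (sole candidate).
(2,1) = 2 (sole candidate).
(2,5) = 4 (sole candidate).
(3,4) = 4: row 3 has {1,2,3,5,6}; col 4 has {1,2,5,6}; region has {1,2,3,5,6} → only 4 remains.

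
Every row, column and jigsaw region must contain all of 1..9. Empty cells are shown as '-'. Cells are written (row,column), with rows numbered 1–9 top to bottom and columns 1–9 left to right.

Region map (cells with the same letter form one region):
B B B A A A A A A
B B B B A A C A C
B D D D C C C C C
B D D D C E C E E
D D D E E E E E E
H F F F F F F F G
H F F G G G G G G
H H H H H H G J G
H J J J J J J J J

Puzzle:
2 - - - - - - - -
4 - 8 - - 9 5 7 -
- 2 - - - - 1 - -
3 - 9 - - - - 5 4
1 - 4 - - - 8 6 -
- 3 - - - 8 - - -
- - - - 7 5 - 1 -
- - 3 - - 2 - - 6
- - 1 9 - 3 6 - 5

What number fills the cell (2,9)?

3

(5,6) = 7: row 5 has {1,4,6,8}; col 6 has {2,3,5,8,9}; region has {4,5,6,8} → only 7 remains.
(4,6) = 1: row 4 has {3,4,5,9}; col 6 has {2,3,5,7,8,9}; region has {4,5,6,7,8} → only 1 remains.
(5,2) = 5: row 5 has {1,4,6,7,8}; col 2 has {2,3}; region has {1,2,4,9} → only 5 remains.
(1,2) = 9: in row 1, 9 can only go here (every other open cell in that row sees a 9).
(1,3) = 7: in row 1, 7 can only go here (every other open cell in that row sees a 7).
(3,3) = 6: row 3 has {1,2}; col 3 has {1,3,4,7,8,9}; region has {1,2,4,5,9} → only 6 remains.
(3,6) = 4: row 3 has {1,2,6}; col 6 has {1,2,3,5,7,8,9}; region has {1,5} → only 4 remains.
(7,3) = 2: row 7 has {1,5,7}; col 3 has {1,3,4,6,7,8,9}; region has {3,8} → only 2 remains.
(1,6) = 6: row 1 has {2,7,9}; col 6 has {1,2,3,4,5,7,8,9}; region has {7,9} → only 6 remains.
(3,1) = 5: row 3 has {1,2,4,6}; col 1 has {1,2,3,4}; region has {2,3,4,7,8,9} → only 5 remains.
(6,3) = 5: row 6 has {3,8}; col 3 has {1,2,3,4,6,7,8,9}; region has {2,3,8} → only 5 remains.
(4,5) = 6: in row 4, 6 can only go here (every other open cell in that row sees a 6).
(4,7) = 2: in row 4, 2 can only go here (every other open cell in that row sees a 2).
(2,9) = 3: row 2 has {4,5,7,8,9}; col 9 has {4,5,6}; region has {1,2,4,5,6} → only 3 remains.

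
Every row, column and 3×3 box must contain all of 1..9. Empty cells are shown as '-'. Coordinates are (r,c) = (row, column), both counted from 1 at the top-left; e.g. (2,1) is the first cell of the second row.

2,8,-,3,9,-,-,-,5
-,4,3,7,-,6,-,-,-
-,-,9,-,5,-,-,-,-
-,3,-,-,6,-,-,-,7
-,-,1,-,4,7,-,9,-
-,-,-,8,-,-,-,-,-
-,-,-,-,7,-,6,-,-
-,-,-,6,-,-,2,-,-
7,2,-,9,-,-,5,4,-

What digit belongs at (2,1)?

(2,1) = 5: in row 2, 5 can only go here (every other open cell in that row sees a 5).

5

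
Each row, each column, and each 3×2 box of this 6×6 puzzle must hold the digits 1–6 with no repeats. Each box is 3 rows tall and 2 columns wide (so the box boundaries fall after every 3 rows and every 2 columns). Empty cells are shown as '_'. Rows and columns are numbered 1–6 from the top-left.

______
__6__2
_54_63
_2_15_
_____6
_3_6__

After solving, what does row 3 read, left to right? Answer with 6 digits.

154263

r3c4 = 2: row 3 has {3,4,5,6}; col 4 has {1,6}; box has {4,6} → only 2 remains.
r4c3 = 3: row 4 has {1,2,5}; col 3 has {4,6}; box has {1,6} → only 3 remains.
r4c6 = 4: row 4 has {1,2,3,5}; col 6 has {2,3,6}; box has {5,6} → only 4 remains.
r6c6 = 1: row 6 has {3,6}; col 6 has {2,3,4,6}; box has {4,5,6} → only 1 remains.
r1c6 = 5: row 1 has {}; col 6 has {1,2,3,4,6}; box has {2,3,6} → only 5 remains.
r3c1 = 1: row 3 has {2,3,4,5,6}; col 1 has {}; box has {5} → only 1 remains.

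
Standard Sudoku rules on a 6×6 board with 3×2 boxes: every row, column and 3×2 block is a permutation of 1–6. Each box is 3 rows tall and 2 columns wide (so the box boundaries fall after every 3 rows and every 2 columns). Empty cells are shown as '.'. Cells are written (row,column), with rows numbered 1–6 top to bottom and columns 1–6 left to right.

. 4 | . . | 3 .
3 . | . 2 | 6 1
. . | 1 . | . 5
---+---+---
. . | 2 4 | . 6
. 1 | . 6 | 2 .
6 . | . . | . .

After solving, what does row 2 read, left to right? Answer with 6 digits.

(1,4) = 5: row 1 has {3,4}; col 4 has {2,4,6}; box has {1,2} → only 5 remains.
(1,6) = 2: row 1 has {3,4,5}; col 6 has {1,5,6}; box has {1,3,5,6} → only 2 remains.
(2,2) = 5: row 2 has {1,2,3,6}; col 2 has {1,4}; box has {3,4} → only 5 remains.
(2,3) = 4: row 2 has {1,2,3,5,6}; col 3 has {1,2}; box has {1,2,5} → only 4 remains.

354261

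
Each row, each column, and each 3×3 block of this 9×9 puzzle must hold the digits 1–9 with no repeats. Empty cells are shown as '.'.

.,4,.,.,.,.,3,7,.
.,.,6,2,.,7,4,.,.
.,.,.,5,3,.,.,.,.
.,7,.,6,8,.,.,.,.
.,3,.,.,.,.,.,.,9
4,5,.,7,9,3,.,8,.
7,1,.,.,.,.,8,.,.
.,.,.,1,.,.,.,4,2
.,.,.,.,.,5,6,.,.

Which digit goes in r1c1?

r2c5 = 1: row 2 has {2,4,6,7}; col 5 has {3,8,9}; box has {2,3,5,7} → only 1 remains.
r5c4 = 4: row 5 has {3,9}; col 4 has {1,2,5,6,7}; box has {3,6,7,8,9} → only 4 remains.
r1c5 = 6: row 1 has {3,4,7}; col 5 has {1,3,8,9}; box has {1,2,3,5,7} → only 6 remains.
r8c5 = 7: row 8 has {1,2,4}; col 5 has {1,3,6,8,9}; box has {1,5} → only 7 remains.
r2c1 = 3: in row 2, 3 can only go here (every other open cell in that row sees a 3).
r3c6 = 4: in row 3, 4 can only go here (every other open cell in that row sees a 4).
r3c3 = 7: in row 3, 7 can only go here (every other open cell in that row sees a 7).
r4c9 = 4: in row 4, 4 can only go here (every other open cell in that row sees a 4).
r4c8 = 3: in row 4, 3 can only go here (every other open cell in that row sees a 3).
r4c7 = 5: in row 4, 5 can only go here (every other open cell in that row sees a 5).
r8c7 = 9: row 8 has {1,2,4,7}; col 7 has {3,4,5,6,8}; box has {2,4,6,8} → only 9 remains.
r9c8 = 1: row 9 has {5,6}; col 8 has {3,4,7,8}; box has {2,4,6,8,9} → only 1 remains.
r7c8 = 5: row 7 has {1,7,8}; col 8 has {1,3,4,7,8}; box has {1,2,4,6,8,9} → only 5 remains.
r7c9 = 3: row 7 has {1,5,7,8}; col 9 has {2,4,9}; box has {1,2,4,5,6,8,9} → only 3 remains.
r9c9 = 7: row 9 has {1,5,6}; col 9 has {2,3,4,9}; box has {1,2,3,4,5,6,8,9} → only 7 remains.
r2c8 = 9: row 2 has {1,2,3,4,6,7}; col 8 has {1,3,4,5,7,8}; box has {3,4,7} → only 9 remains.
r7c4 = 9: row 7 has {1,3,5,7,8}; col 4 has {1,2,4,5,6,7}; box has {1,5,7} → only 9 remains.
r1c4 = 8: row 1 has {3,4,6,7}; col 4 has {1,2,4,5,6,7,9}; box has {1,2,3,4,5,6,7} → only 8 remains.
r1c6 = 9: row 1 has {3,4,6,7,8}; col 6 has {3,4,5,7}; box has {1,2,3,4,5,6,7,8} → only 9 remains.
r2c2 = 8: row 2 has {1,2,3,4,6,7,9}; col 2 has {1,3,4,5,7}; box has {3,4,6,7} → only 8 remains.
r2c9 = 5: row 2 has {1,2,3,4,6,7,8,9}; col 9 has {2,3,4,7,9}; box has {3,4,7,9} → only 5 remains.
r8c2 = 6: row 8 has {1,2,4,7,9}; col 2 has {1,3,4,5,7,8}; box has {1,7} → only 6 remains.
r8c6 = 8: row 8 has {1,2,4,6,7,9}; col 6 has {3,4,5,7,9}; box has {1,5,7,9} → only 8 remains.
r9c4 = 3: row 9 has {1,5,6,7}; col 4 has {1,2,4,5,6,7,8,9}; box has {1,5,7,8,9} → only 3 remains.
r1c9 = 1: row 1 has {3,4,6,7,8,9}; col 9 has {2,3,4,5,7,9}; box has {3,4,5,7,9} → only 1 remains.
r3c7 = 2: row 3 has {3,4,5,7}; col 7 has {3,4,5,6,8,9}; box has {1,3,4,5,7,9} → only 2 remains.
r3c8 = 6: row 3 has {2,3,4,5,7}; col 8 has {1,3,4,5,7,8,9}; box has {1,2,3,4,5,7,9} → only 6 remains.
r3c9 = 8: row 3 has {2,3,4,5,6,7}; col 9 has {1,2,3,4,5,7,9}; box has {1,2,3,4,5,6,7,9} → only 8 remains.
r5c8 = 2: row 5 has {3,4,9}; col 8 has {1,3,4,5,6,7,8,9}; box has {3,4,5,8,9} → only 2 remains.
r6c7 = 1: row 6 has {3,4,5,7,8,9}; col 7 has {2,3,4,5,6,8,9}; box has {2,3,4,5,8,9} → only 1 remains.
r6c9 = 6: row 6 has {1,3,4,5,7,8,9}; col 9 has {1,2,3,4,5,7,8,9}; box has {1,2,3,4,5,8,9} → only 6 remains.
r8c1 = 5: row 8 has {1,2,4,6,7,8,9}; col 1 has {3,4,7}; box has {1,6,7} → only 5 remains.
r8c3 = 3: row 8 has {1,2,4,5,6,7,8,9}; col 3 has {6,7}; box has {1,5,6,7} → only 3 remains.
r1c1 = 2: row 1 has {1,3,4,6,7,8,9}; col 1 has {3,4,5,7}; box has {3,4,6,7,8} → only 2 remains.

2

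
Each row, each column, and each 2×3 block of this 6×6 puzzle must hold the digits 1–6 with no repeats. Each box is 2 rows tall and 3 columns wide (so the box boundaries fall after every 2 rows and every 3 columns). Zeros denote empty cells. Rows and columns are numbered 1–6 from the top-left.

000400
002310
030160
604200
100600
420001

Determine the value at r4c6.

r2c1 = 5 (sole candidate).
r2c6 = 6 (sole candidate).
r3c1 = 2 (sole candidate).
r3c3 = 5 (sole candidate).
r3c6 = 4 (sole candidate).
r4c2 = 1 (sole candidate).
r5c2 = 5 (sole candidate).
r5c3 = 3 (sole candidate).
r5c6 = 2 (sole candidate).
r6c3 = 6 (sole candidate).
r6c4 = 5 (sole candidate).
r6c5 = 3 (sole candidate).
r1c1 = 3 (sole candidate).
r1c2 = 6 (sole candidate).
r1c3 = 1 (sole candidate).
r1c6 = 5 (sole candidate).
r2c2 = 4 (sole candidate).
r4c5 = 5 (sole candidate).
r4c6 = 3: row 4 has {1,2,4,5,6}; col 6 has {1,2,4,5,6}; box has {1,2,4,5,6} → only 3 remains.

3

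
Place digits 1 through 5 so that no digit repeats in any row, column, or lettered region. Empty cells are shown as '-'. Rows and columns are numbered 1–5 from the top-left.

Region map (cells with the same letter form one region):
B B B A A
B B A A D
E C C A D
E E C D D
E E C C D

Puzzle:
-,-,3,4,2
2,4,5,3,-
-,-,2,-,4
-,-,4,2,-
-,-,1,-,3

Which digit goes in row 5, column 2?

row 2, column 5 = 1 (sole candidate).
row 3, column 4 = 1 (sole candidate).
row 4, column 5 = 5 (sole candidate).
row 5, column 4 = 5 (sole candidate).
row 3, column 2 = 3 (sole candidate).
row 4, column 2 = 1 (sole candidate).
row 5, column 1 = 4 (sole candidate).
row 5, column 2 = 2: row 5 has {1,3,4,5}; col 2 has {1,3,4}; region has {1,4} → only 2 remains.

2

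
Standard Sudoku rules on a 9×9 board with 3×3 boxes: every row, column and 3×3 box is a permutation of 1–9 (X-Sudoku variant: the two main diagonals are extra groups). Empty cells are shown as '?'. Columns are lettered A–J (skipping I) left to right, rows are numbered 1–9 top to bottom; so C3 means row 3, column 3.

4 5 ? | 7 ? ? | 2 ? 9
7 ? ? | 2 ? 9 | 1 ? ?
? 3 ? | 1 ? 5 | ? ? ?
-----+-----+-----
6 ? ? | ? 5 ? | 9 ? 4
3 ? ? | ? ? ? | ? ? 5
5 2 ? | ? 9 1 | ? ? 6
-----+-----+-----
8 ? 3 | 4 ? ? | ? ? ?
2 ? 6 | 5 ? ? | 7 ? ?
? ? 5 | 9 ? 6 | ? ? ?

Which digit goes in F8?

C2 = 8: row 2 has {1,2,7,9}; col 3 has {3,5,6}; box has {3,4,5,7} → only 8 remains.
J2 = 3: row 2 has {1,2,7,8,9}; col 9 has {4,5,6,9}; box has {1,2,9} → only 3 remains.
A3 = 9: row 3 has {1,3,5}; col 1 has {2,3,4,5,6,7,8}; box has {3,4,5,7,8} → only 9 remains.
C3 = 2: row 3 has {1,3,5,9}; col 3 has {3,5,6,8}; box has {3,4,5,7,8,9}; main diagonal has {1,4} → only 2 remains.
G5 = 8: row 5 has {3,5}; col 7 has {1,2,7,9}; box has {4,5,6,9} → only 8 remains.
D6 = 8: row 6 has {1,2,5,6,9}; col 4 has {1,2,4,5,7,9}; box has {1,5,9}; anti-diagonal has {3,9} → only 8 remains.
G6 = 3: row 6 has {1,2,5,6,8,9}; col 7 has {1,2,7,8,9}; box has {4,5,6,8,9} → only 3 remains.
H6 = 7: row 6 has {1,2,3,5,6,8,9}; col 8 has {}; box has {3,4,5,6,8,9} → only 7 remains.
A9 = 1: row 9 has {5,6,9}; col 1 has {2,3,4,5,6,7,8,9}; box has {2,3,5,6,8}; anti-diagonal has {3,8,9} → only 1 remains.
G9 = 4: row 9 has {1,5,6,9}; col 7 has {1,2,3,7,8,9}; box has {7} → only 4 remains.
J9 = 8: row 9 has {1,4,5,6,9}; col 9 has {3,4,5,6,9}; box has {4,7}; main diagonal has {1,2,4} → only 8 remains.
C1 = 1: row 1 has {2,4,5,7,9}; col 3 has {2,3,5,6,8}; box has {2,3,4,5,7,8,9} → only 1 remains.
B2 = 6: row 2 has {1,2,3,7,8,9}; col 2 has {2,3,5}; box has {1,2,3,4,5,7,8,9}; main diagonal has {1,2,4,8} → only 6 remains.
E2 = 4: row 2 has {1,2,3,6,7,8,9}; col 5 has {5,9}; box has {1,2,5,7,9} → only 4 remains.
H2 = 5: row 2 has {1,2,3,4,6,7,8,9}; col 8 has {7}; box has {1,2,3,9}; anti-diagonal has {1,3,8,9} → only 5 remains.
G3 = 6: row 3 has {1,2,3,5,9}; col 7 has {1,2,3,4,7,8,9}; box has {1,2,3,5,9}; anti-diagonal has {1,3,5,8,9} → only 6 remains.
J3 = 7: row 3 has {1,2,3,5,6,9}; col 9 has {3,4,5,6,8,9}; box has {1,2,3,5,6,9} → only 7 remains.
C4 = 7: row 4 has {4,5,6,9}; col 3 has {1,2,3,5,6,8}; box has {2,3,5,6} → only 7 remains.
D4 = 3: row 4 has {4,5,6,7,9}; col 4 has {1,2,4,5,7,8,9}; box has {1,5,8,9}; main diagonal has {1,2,4,6,8} → only 3 remains.
F4 = 2: row 4 has {3,4,5,6,7,9}; col 6 has {1,5,6,9}; box has {1,3,5,8,9}; anti-diagonal has {1,3,5,6,8,9} → only 2 remains.
H4 = 1: row 4 has {2,3,4,5,6,7,9}; col 8 has {5,7}; box has {3,4,5,6,7,8,9} → only 1 remains.
D5 = 6: row 5 has {3,5,8}; col 4 has {1,2,3,4,5,7,8,9}; box has {1,2,3,5,8,9} → only 6 remains.
E5 = 7: row 5 has {3,5,6,8}; col 5 has {4,5,9}; box has {1,2,3,5,6,8,9}; main diagonal has {1,2,3,4,6,8}; anti-diagonal has {1,2,3,5,6,8,9} → only 7 remains.
F5 = 4: row 5 has {3,5,6,7,8}; col 6 has {1,2,5,6,9}; box has {1,2,3,5,6,7,8,9} → only 4 remains.
H5 = 2: row 5 has {3,4,5,6,7,8}; col 8 has {1,5,7}; box has {1,3,4,5,6,7,8,9} → only 2 remains.
C6 = 4: row 6 has {1,2,3,5,6,7,8,9}; col 3 has {1,2,3,5,6,7,8}; box has {2,3,5,6,7} → only 4 remains.
F7 = 7: row 7 has {3,4,8}; col 6 has {1,2,4,5,6,9}; box has {4,5,6,9} → only 7 remains.
G7 = 5: row 7 has {3,4,7,8}; col 7 has {1,2,3,4,6,7,8,9}; box has {4,7,8}; main diagonal has {1,2,3,4,6,7,8} → only 5 remains.
B8 = 4: row 8 has {2,5,6,7}; col 2 has {2,3,5,6}; box has {1,2,3,5,6,8}; anti-diagonal has {1,2,3,5,6,7,8,9} → only 4 remains.
H8 = 9: row 8 has {2,4,5,6,7}; col 8 has {1,2,5,7}; box has {4,5,7,8}; main diagonal has {1,2,3,4,5,6,7,8} → only 9 remains.
J8 = 1: row 8 has {2,4,5,6,7,9}; col 9 has {3,4,5,6,7,8,9}; box has {4,5,7,8,9} → only 1 remains.
B9 = 7: row 9 has {1,4,5,6,8,9}; col 2 has {2,3,4,5,6}; box has {1,2,3,4,5,6,8} → only 7 remains.
H9 = 3: row 9 has {1,4,5,6,7,8,9}; col 8 has {1,2,5,7,9}; box has {1,4,5,7,8,9} → only 3 remains.
H1 = 8: row 1 has {1,2,4,5,7,9}; col 8 has {1,2,3,5,7,9}; box has {1,2,3,5,6,7,9} → only 8 remains.
E3 = 8: row 3 has {1,2,3,5,6,7,9}; col 5 has {4,5,7,9}; box has {1,2,4,5,7,9} → only 8 remains.
H3 = 4: row 3 has {1,2,3,5,6,7,8,9}; col 8 has {1,2,3,5,7,8,9}; box has {1,2,3,5,6,7,8,9} → only 4 remains.
B4 = 8: row 4 has {1,2,3,4,5,6,7,9}; col 2 has {2,3,4,5,6,7}; box has {2,3,4,5,6,7} → only 8 remains.
C5 = 9: row 5 has {2,3,4,5,6,7,8}; col 3 has {1,2,3,4,5,6,7,8}; box has {2,3,4,5,6,7,8} → only 9 remains.
B7 = 9: row 7 has {3,4,5,7,8}; col 2 has {2,3,4,5,6,7,8}; box has {1,2,3,4,5,6,7,8} → only 9 remains.
H7 = 6: row 7 has {3,4,5,7,8,9}; col 8 has {1,2,3,4,5,7,8,9}; box has {1,3,4,5,7,8,9} → only 6 remains.
J7 = 2: row 7 has {3,4,5,6,7,8,9}; col 9 has {1,3,4,5,6,7,8,9}; box has {1,3,4,5,6,7,8,9} → only 2 remains.
E8 = 3: row 8 has {1,2,4,5,6,7,9}; col 5 has {4,5,7,8,9}; box has {4,5,6,7,9} → only 3 remains.
F8 = 8: row 8 has {1,2,3,4,5,6,7,9}; col 6 has {1,2,4,5,6,7,9}; box has {3,4,5,6,7,9} → only 8 remains.

8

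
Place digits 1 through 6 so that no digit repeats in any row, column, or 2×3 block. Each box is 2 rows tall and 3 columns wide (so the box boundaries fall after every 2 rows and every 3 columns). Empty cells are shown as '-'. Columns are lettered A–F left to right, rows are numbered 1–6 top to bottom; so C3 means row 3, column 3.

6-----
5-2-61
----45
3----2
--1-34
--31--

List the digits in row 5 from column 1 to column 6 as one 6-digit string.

C1 = 4 (sole candidate).
F1 = 3 (sole candidate).
B2 = 3 (sole candidate).
D2 = 4 (sole candidate).
C3 = 6 (sole candidate).
D3 = 3 (sole candidate).
C4 = 5 (sole candidate).
D4 = 6 (sole candidate).
E4 = 1 (sole candidate).
A5 = 2: row 5 has {1,3,4}; col 1 has {3,5,6}; box has {1,3} → only 2 remains.
D5 = 5: row 5 has {1,2,3,4}; col 4 has {1,3,4,6}; box has {1,3,4} → only 5 remains.
A6 = 4 (sole candidate).
E6 = 2 (sole candidate).
F6 = 6 (sole candidate).
B1 = 1 (sole candidate).
D1 = 2 (sole candidate).
E1 = 5 (sole candidate).
A3 = 1 (sole candidate).
B3 = 2 (sole candidate).
B4 = 4 (sole candidate).
B5 = 6: row 5 has {1,2,3,4,5}; col 2 has {1,2,3,4}; box has {1,2,3,4} → only 6 remains.

261534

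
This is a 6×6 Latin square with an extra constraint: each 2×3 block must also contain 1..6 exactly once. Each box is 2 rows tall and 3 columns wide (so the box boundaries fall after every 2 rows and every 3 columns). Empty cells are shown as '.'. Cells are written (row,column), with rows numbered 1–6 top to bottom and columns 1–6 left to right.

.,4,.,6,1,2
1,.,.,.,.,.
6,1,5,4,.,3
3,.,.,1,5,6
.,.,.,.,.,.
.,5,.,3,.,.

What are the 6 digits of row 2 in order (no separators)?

(1,1) = 5 (sole candidate).
(1,3) = 3 (sole candidate).
(2,4) = 5: row 2 has {1}; col 4 has {1,3,4,6}; box has {1,2,6} → only 5 remains.
(2,6) = 4: row 2 has {1,5}; col 6 has {2,3,6}; box has {1,2,5,6} → only 4 remains.
(3,5) = 2 (sole candidate).
(4,2) = 2 (sole candidate).
(4,3) = 4 (sole candidate).
(5,4) = 2 (sole candidate).
(6,6) = 1 (sole candidate).
(2,2) = 6: row 2 has {1,4,5}; col 2 has {1,2,4,5}; box has {1,3,4,5} → only 6 remains.
(2,3) = 2: row 2 has {1,4,5,6}; col 3 has {3,4,5}; box has {1,3,4,5,6} → only 2 remains.
(2,5) = 3: row 2 has {1,2,4,5,6}; col 5 has {1,2,5}; box has {1,2,4,5,6} → only 3 remains.

162534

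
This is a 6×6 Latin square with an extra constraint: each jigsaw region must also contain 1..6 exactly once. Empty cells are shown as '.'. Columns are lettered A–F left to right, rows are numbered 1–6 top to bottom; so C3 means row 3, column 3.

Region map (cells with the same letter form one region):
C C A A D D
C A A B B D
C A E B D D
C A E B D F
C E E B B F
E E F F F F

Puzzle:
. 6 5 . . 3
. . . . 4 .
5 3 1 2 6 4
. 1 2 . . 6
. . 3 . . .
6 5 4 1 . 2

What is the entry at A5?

D1 = 4 (sole candidate).
B2 = 2 (sole candidate).
C2 = 6 (sole candidate).
E4 = 5 (sole candidate).
B5 = 4 (sole candidate).
E5 = 1 (sole candidate).
F5 = 5 (sole candidate).
E6 = 3 (sole candidate).
E1 = 2 (sole candidate).
F2 = 1 (sole candidate).
D4 = 3 (sole candidate).
A5 = 2: row 5 has {1,3,4,5}; col 1 has {5,6}; region has {5,6} → only 2 remains.

2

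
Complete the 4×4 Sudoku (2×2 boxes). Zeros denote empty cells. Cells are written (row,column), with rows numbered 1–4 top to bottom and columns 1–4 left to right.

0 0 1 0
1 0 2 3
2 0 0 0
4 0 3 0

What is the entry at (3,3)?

(1,1) = 3 (sole candidate).
(1,4) = 4 (sole candidate).
(2,2) = 4 (sole candidate).
(3,3) = 4: row 3 has {2}; col 3 has {1,2,3}; box has {3} → only 4 remains.

4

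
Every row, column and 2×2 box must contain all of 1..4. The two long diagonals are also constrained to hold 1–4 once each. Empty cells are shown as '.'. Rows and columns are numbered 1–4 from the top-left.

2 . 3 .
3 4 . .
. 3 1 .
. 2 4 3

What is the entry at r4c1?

r1c2 = 1: row 1 has {2,3}; col 2 has {2,3,4}; box has {2,3,4} → only 1 remains.
r1c4 = 4: row 1 has {1,2,3}; col 4 has {3}; box has {3}; anti-diagonal has {3} → only 4 remains.
r2c3 = 2: row 2 has {3,4}; col 3 has {1,3,4}; box has {3,4}; anti-diagonal has {3,4} → only 2 remains.
r2c4 = 1: row 2 has {2,3,4}; col 4 has {3,4}; box has {2,3,4} → only 1 remains.
r3c1 = 4: row 3 has {1,3}; col 1 has {2,3}; box has {2,3} → only 4 remains.
r3c4 = 2: row 3 has {1,3,4}; col 4 has {1,3,4}; box has {1,3,4} → only 2 remains.
r4c1 = 1: row 4 has {2,3,4}; col 1 has {2,3,4}; box has {2,3,4}; anti-diagonal has {2,3,4} → only 1 remains.

1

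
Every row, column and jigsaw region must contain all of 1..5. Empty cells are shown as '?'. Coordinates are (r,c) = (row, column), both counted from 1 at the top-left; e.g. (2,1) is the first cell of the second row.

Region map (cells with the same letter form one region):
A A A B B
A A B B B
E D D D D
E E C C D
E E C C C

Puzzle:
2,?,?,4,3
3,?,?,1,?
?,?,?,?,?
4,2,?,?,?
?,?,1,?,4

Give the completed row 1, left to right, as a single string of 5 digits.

(1,3) = 5: row 1 has {2,3,4}; col 3 has {1}; region has {2,3} → only 5 remains.
(2,2) = 4: row 2 has {1,3}; col 2 has {2}; region has {2,3,5} → only 4 remains.
(2,3) = 2: row 2 has {1,3,4}; col 3 has {1,5}; region has {1,3,4} → only 2 remains.
(2,5) = 5: row 2 has {1,2,3,4}; col 5 has {3,4}; region has {1,2,3,4} → only 5 remains.
(4,3) = 3: row 4 has {2,4}; col 3 has {1,2,5}; region has {1,4} → only 3 remains.
(4,4) = 5: row 4 has {2,3,4}; col 4 has {1,4}; region has {1,3,4} → only 5 remains.
(4,5) = 1: row 4 has {2,3,4,5}; col 5 has {3,4,5}; region has {} → only 1 remains.
(5,1) = 5: row 5 has {1,4}; col 1 has {2,3,4}; region has {2,4} → only 5 remains.
(5,2) = 3: row 5 has {1,4,5}; col 2 has {2,4}; region has {2,4,5} → only 3 remains.
(5,4) = 2: row 5 has {1,3,4,5}; col 4 has {1,4,5}; region has {1,3,4,5} → only 2 remains.
(1,2) = 1: row 1 has {2,3,4,5}; col 2 has {2,3,4}; region has {2,3,4,5} → only 1 remains.

21543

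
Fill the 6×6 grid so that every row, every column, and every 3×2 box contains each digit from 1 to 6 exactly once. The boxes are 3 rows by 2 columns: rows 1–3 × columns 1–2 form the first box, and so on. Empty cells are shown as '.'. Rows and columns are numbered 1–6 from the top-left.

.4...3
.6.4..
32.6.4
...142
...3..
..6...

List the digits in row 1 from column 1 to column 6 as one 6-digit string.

r4c3 = 5: row 4 has {1,2,4}; col 3 has {6}; box has {1,3,6} → only 5 remains.
r6c4 = 2: row 6 has {6}; col 4 has {1,3,4,6}; box has {1,3,5,6} → only 2 remains.
r1c4 = 5: row 1 has {3,4}; col 4 has {1,2,3,4,6}; box has {4,6} → only 5 remains.
r3c3 = 1: row 3 has {2,3,4,6}; col 3 has {5,6}; box has {4,5,6} → only 1 remains.
r3c5 = 5: row 3 has {1,2,3,4,6}; col 5 has {4}; box has {3,4} → only 5 remains.
r4c1 = 6: row 4 has {1,2,4,5}; col 1 has {3}; box has {} → only 6 remains.
r4c2 = 3: row 4 has {1,2,4,5,6}; col 2 has {2,4,6}; box has {6} → only 3 remains.
r5c3 = 4: row 5 has {3}; col 3 has {1,5,6}; box has {1,2,3,5,6} → only 4 remains.
r1c1 = 1: row 1 has {3,4,5}; col 1 has {3,6}; box has {2,3,4,6} → only 1 remains.
r1c3 = 2: row 1 has {1,3,4,5}; col 3 has {1,4,5,6}; box has {1,4,5,6} → only 2 remains.
r1c5 = 6: row 1 has {1,2,3,4,5}; col 5 has {4,5}; box has {3,4,5} → only 6 remains.

142563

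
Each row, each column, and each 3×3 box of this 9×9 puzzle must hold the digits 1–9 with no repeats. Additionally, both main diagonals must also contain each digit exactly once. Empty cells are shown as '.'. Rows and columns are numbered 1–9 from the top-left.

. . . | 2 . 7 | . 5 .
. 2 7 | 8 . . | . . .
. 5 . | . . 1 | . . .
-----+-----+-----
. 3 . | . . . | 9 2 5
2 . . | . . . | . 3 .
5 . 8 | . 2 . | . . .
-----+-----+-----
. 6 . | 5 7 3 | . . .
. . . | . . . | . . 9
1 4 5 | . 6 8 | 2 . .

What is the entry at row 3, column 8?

row 9, column 4 = 9: row 9 has {1,2,4,5,6,8}; col 4 has {2,5,8}; box has {3,5,6,7,8} → only 9 remains.
row 9, column 8 = 7: row 9 has {1,2,4,5,6,8,9}; col 8 has {2,3,5}; box has {2,9} → only 7 remains.
row 9, column 9 = 3: row 9 has {1,2,4,5,6,7,8,9}; col 9 has {5,9}; box has {2,7,9}; main diagonal has {2} → only 3 remains.
row 3, column 9 = 2: in row 3, 2 can only go here (every other open cell in that row sees a 2).
row 3, column 7 = 7: in row 3, 7 can only go here (every other open cell in that row sees a 7).
row 8, column 2 = 8: row 8 has {9}; col 2 has {2,3,4,5,6}; box has {1,4,5,6}; anti-diagonal has {1,7} → only 8 remains.
row 7, column 1 = 9: row 7 has {3,5,6,7}; col 1 has {1,2,5}; box has {1,4,5,6,8} → only 9 remains.
row 7, column 3 = 2: row 7 has {3,5,6,7,9}; col 3 has {5,7,8}; box has {1,4,5,6,8,9}; anti-diagonal has {1,7,8} → only 2 remains.
row 8, column 3 = 3: row 8 has {8,9}; col 3 has {2,5,7,8}; box has {1,2,4,5,6,8,9} → only 3 remains.
row 8, column 1 = 7: row 8 has {3,8,9}; col 1 has {1,2,5,9}; box has {1,2,3,4,5,6,8,9} → only 7 remains.
row 4, column 4 = 7: in row 4, 7 can only go here (every other open cell in that row sees a 7).
row 4, column 5 = 8: in row 4, 8 can only go here (every other open cell in that row sees an 8).
row 4, column 3 = 1: in row 4, 1 can only go here (every other open cell in that row sees a 1).
row 6, column 4 = 3: in row 6, 3 can only go here (every other open cell in that row sees a 3).
row 8, column 6 = 2: in row 8, 2 can only go here (every other open cell in that row sees a 2).
row 8, column 7 = 5: in row 8, 5 can only go here (every other open cell in that row sees a 5).
row 8, column 8 = 6: in row 8, 6 can only go here (every other open cell in that row sees a 6).
row 1, column 2 = 1: in column 2, 1 can only go here (every other open cell in that column sees a 1).
row 8, column 5 = 1: in column 5, 1 can only go here (every other open cell in that column sees a 1).
row 8, column 4 = 4: row 8 has {1,2,3,5,6,7,8,9}; col 4 has {2,3,5,7,8,9}; box has {1,2,3,5,6,7,8,9} → only 4 remains.
row 3, column 4 = 6: row 3 has {1,2,5,7}; col 4 has {2,3,4,5,7,8,9}; box has {1,2,7,8} → only 6 remains.
row 5, column 4 = 1: row 5 has {2,3}; col 4 has {2,3,4,5,6,7,8,9}; box has {2,3,7,8} → only 1 remains.
row 7, column 7 = 1: in main diagonal, 1 can only go here (every other open cell in that diagonal sees a 1).
row 5, column 5 = 5: in main diagonal, 5 can only go here (every other open cell in that diagonal sees a 5).
row 2, column 9 = 1: in row 2, 1 can only go here (every other open cell in that row sees a 1).
row 2, column 6 = 5: in row 2, 5 can only go here (every other open cell in that row sees a 5).
row 6, column 8 = 1: in row 6, 1 can only go here (every other open cell in that row sees a 1).
row 1, column 1 = 8: in main diagonal, 8 can only go here (every other open cell in that diagonal sees an 8).
row 3, column 8 = 8: in row 3, 8 can only go here (every other open cell in that row sees an 8).

8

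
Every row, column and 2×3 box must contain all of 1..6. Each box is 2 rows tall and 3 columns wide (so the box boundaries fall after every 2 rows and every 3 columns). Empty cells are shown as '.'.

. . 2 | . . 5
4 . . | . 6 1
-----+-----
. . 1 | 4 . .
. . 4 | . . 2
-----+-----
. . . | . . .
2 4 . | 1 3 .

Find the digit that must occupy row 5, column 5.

2

row 1, column 4 = 3 (sole candidate).
row 1, column 5 = 4 (sole candidate).
row 2, column 4 = 2 (sole candidate).
row 3, column 5 = 5 (sole candidate).
row 4, column 4 = 6 (sole candidate).
row 4, column 5 = 1 (sole candidate).
row 5, column 4 = 5 (sole candidate).
row 5, column 5 = 2: row 5 has {5}; col 5 has {1,3,4,5,6}; box has {1,3,5} → only 2 remains.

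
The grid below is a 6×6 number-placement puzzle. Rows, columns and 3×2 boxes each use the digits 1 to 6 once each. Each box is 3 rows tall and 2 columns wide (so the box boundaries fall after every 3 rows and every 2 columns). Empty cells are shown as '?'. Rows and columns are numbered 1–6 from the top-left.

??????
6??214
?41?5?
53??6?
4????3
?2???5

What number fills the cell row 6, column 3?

6

row 2, column 2 = 5: row 2 has {1,2,4,6}; col 2 has {2,3,4}; box has {4,6} → only 5 remains.
row 2, column 3 = 3: row 2 has {1,2,4,5,6}; col 3 has {1}; box has {1,2} → only 3 remains.
row 3, column 4 = 6: row 3 has {1,4,5}; col 4 has {2}; box has {1,2,3} → only 6 remains.
row 3, column 6 = 2: row 3 has {1,4,5,6}; col 6 has {3,4,5}; box has {1,4,5} → only 2 remains.
row 4, column 6 = 1: row 4 has {3,5,6}; col 6 has {2,3,4,5}; box has {3,5,6} → only 1 remains.
row 5, column 5 = 2: row 5 has {3,4}; col 5 has {1,5,6}; box has {1,3,5,6} → only 2 remains.
row 6, column 1 = 1: row 6 has {2,5}; col 1 has {4,5,6}; box has {2,3,4,5} → only 1 remains.
row 6, column 5 = 4: row 6 has {1,2,5}; col 5 has {1,2,5,6}; box has {1,2,3,5,6} → only 4 remains.
row 1, column 2 = 1: row 1 has {}; col 2 has {2,3,4,5}; box has {4,5,6} → only 1 remains.
row 1, column 5 = 3: row 1 has {1}; col 5 has {1,2,4,5,6}; box has {1,2,4,5} → only 3 remains.
row 1, column 6 = 6: row 1 has {1,3}; col 6 has {1,2,3,4,5}; box has {1,2,3,4,5} → only 6 remains.
row 3, column 1 = 3: row 3 has {1,2,4,5,6}; col 1 has {1,4,5,6}; box has {1,4,5,6} → only 3 remains.
row 4, column 4 = 4: row 4 has {1,3,5,6}; col 4 has {2,6}; box has {} → only 4 remains.
row 5, column 2 = 6: row 5 has {2,3,4}; col 2 has {1,2,3,4,5}; box has {1,2,3,4,5} → only 6 remains.
row 5, column 3 = 5: row 5 has {2,3,4,6}; col 3 has {1,3}; box has {4} → only 5 remains.
row 5, column 4 = 1: row 5 has {2,3,4,5,6}; col 4 has {2,4,6}; box has {4,5} → only 1 remains.
row 6, column 3 = 6: row 6 has {1,2,4,5}; col 3 has {1,3,5}; box has {1,4,5} → only 6 remains.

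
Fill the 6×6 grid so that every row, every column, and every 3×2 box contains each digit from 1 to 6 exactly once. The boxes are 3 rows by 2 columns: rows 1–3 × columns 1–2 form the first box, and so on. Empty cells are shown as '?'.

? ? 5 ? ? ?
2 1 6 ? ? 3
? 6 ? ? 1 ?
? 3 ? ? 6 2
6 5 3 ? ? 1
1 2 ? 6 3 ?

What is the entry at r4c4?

5

r1c2 = 4 (sole candidate).
r1c5 = 2 (sole candidate).
r1c6 = 6 (sole candidate).
r2c4 = 4 (sole candidate).
r2c5 = 5 (sole candidate).
r3c3 = 2 (sole candidate).
r3c4 = 3 (sole candidate).
r3c6 = 4 (sole candidate).
r4c1 = 4 (sole candidate).
r4c3 = 1 (sole candidate).
r4c4 = 5: row 4 has {1,2,3,4,6}; col 4 has {3,4,6}; box has {1,3,6} → only 5 remains.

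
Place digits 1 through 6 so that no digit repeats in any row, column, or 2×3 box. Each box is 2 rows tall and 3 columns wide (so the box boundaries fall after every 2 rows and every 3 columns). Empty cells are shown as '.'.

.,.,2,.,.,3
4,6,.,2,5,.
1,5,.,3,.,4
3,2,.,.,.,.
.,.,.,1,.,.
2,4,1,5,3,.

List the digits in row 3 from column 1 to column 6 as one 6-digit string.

r1c1 = 5: row 1 has {2,3}; col 1 has {1,2,3,4}; box has {2,4,6} → only 5 remains.
r1c2 = 1: row 1 has {2,3,5}; col 2 has {2,4,5,6}; box has {2,4,5,6} → only 1 remains.
r2c3 = 3: row 2 has {2,4,5,6}; col 3 has {1,2}; box has {1,2,4,5,6} → only 3 remains.
r2c6 = 1: row 2 has {2,3,4,5,6}; col 6 has {3,4}; box has {2,3,5} → only 1 remains.
r3c3 = 6: row 3 has {1,3,4,5}; col 3 has {1,2,3}; box has {1,2,3,5} → only 6 remains.
r3c5 = 2: row 3 has {1,3,4,5,6}; col 5 has {3,5}; box has {3,4} → only 2 remains.

156324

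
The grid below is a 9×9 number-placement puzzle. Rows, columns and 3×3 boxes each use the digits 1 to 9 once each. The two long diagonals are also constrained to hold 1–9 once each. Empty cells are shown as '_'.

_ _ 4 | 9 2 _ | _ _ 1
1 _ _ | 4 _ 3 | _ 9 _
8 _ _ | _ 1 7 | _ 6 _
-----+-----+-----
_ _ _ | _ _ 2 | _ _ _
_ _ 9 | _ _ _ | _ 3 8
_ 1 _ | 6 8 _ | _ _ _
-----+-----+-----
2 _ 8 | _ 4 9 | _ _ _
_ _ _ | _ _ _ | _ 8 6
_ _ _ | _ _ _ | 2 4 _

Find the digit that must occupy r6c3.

r3c4 = 5: row 3 has {1,6,7,8}; col 4 has {4,6,9}; box has {1,2,3,4,7,9} → only 5 remains.
r2c5 = 6: row 2 has {1,3,4,9}; col 5 has {1,2,4,8}; box has {1,2,3,4,5,7,9} → only 6 remains.
r1c6 = 8: row 1 has {1,2,4,9}; col 6 has {2,3,7,9}; box has {1,2,3,4,5,6,7,9} → only 8 remains.
r2c7 = 8: in row 2, 8 can only go here (every other open cell in that row sees an 8).
r3c2 = 9: in row 3, 9 can only go here (every other open cell in that row sees a 9).
r4c2 = 8: in row 4, 8 can only go here (every other open cell in that row sees an 8).
r5c2 = 2: in row 5, 2 can only go here (every other open cell in that row sees a 2).
r7c2 = 6: in row 7, 6 can only go here (every other open cell in that row sees a 6).
r1c1 = 6: in row 1, 6 can only go here (every other open cell in that row sees a 6).
r5c7 = 6: in row 5, 6 can only go here (every other open cell in that row sees a 6).
r4c3 = 6: in row 4, 6 can only go here (every other open cell in that row sees a 6).
r8c4 = 2: in row 8, 2 can only go here (every other open cell in that row sees a 2).
r9c6 = 6: in row 9, 6 can only go here (every other open cell in that row sees a 6).
r9c4 = 8: in row 9, 8 can only go here (every other open cell in that row sees an 8).
r9c9 = 9: in row 9, 9 can only go here (every other open cell in that row sees a 9).
r6c7 = 9: in row 6, 9 can only go here (every other open cell in that row sees a 9).
r4c5 = 9: in row 4, 9 can only go here (every other open cell in that row sees a 9).
r8c1 = 9: in row 8, 9 can only go here (every other open cell in that row sees a 9).
r8c2 = 4: in row 8, 4 can only go here (every other open cell in that row sees a 4).
r3c7 = 3: row 3 has {1,5,6,7,8,9}; col 7 has {2,6,8,9}; box has {1,6,8,9}; anti-diagonal has {1,2,4,6,8,9} → only 3 remains.
r3c3 = 2: row 3 has {1,3,5,6,7,8,9}; col 3 has {4,6,8,9}; box has {1,4,6,8,9}; main diagonal has {6,8,9} → only 2 remains.
r3c9 = 4: row 3 has {1,2,3,5,6,7,8,9}; col 9 has {1,6,8,9}; box has {1,3,6,8,9} → only 4 remains.
r1c2 = 3: in row 1, 3 can only go here (every other open cell in that row sees a 3).
r2c9 = 2: in row 2, 2 can only go here (every other open cell in that row sees a 2).
r6c8 = 2: in row 6, 2 can only go here (every other open cell in that row sees a 2).
r9c3 = 1: in row 9, 1 can only go here (every other open cell in that row sees a 1).
r9c5 = 3: in row 9, 3 can only go here (every other open cell in that row sees a 3).
r7c9 = 3: in row 7, 3 can only go here (every other open cell in that row sees a 3).
r8c3 = 3: in row 8, 3 can only go here (every other open cell in that row sees a 3).
r6c1 = 3: in row 6, 3 can only go here (every other open cell in that row sees a 3).
r4c4 = 3: in row 4, 3 can only go here (every other open cell in that row sees a 3).
r6c6 = 4: in row 6, 4 can only go here (every other open cell in that row sees a 4).
r5c1 = 4: in row 5, 4 can only go here (every other open cell in that row sees a 4).
r4c7 = 4: in row 4, 4 can only go here (every other open cell in that row sees a 4).
r4c8 = 1: in row 4, 1 can only go here (every other open cell in that row sees a 1).
r7c7 = 1: in main diagonal, 1 can only go here (every other open cell in that diagonal sees a 1).
r7c4 = 7: row 7 has {1,2,3,4,6,8,9}; col 4 has {2,3,4,5,6,8,9}; box has {2,3,4,6,8,9} → only 7 remains.
r7c8 = 5: row 7 has {1,2,3,4,6,7,8,9}; col 8 has {1,2,3,4,6,8,9}; box has {1,2,3,4,6,8,9} → only 5 remains.
r8c5 = 5: row 8 has {2,3,4,6,8,9}; col 5 has {1,2,3,4,6,8,9}; box has {2,3,4,6,7,8,9} → only 5 remains.
r8c6 = 1: row 8 has {2,3,4,5,6,8,9}; col 6 has {2,3,4,6,7,8,9}; box has {2,3,4,5,6,7,8,9} → only 1 remains.
r8c7 = 7: row 8 has {1,2,3,4,5,6,8,9}; col 7 has {1,2,3,4,6,8,9}; box has {1,2,3,4,5,6,8,9} → only 7 remains.
r1c7 = 5: row 1 has {1,2,3,4,6,8,9}; col 7 has {1,2,3,4,6,7,8,9}; box has {1,2,3,4,6,8,9} → only 5 remains.
r1c8 = 7: row 1 has {1,2,3,4,5,6,8,9}; col 8 has {1,2,3,4,5,6,8,9}; box has {1,2,3,4,5,6,8,9} → only 7 remains.
r5c4 = 1: row 5 has {2,3,4,6,8,9}; col 4 has {2,3,4,5,6,7,8,9}; box has {2,3,4,6,8,9} → only 1 remains.
r5c5 = 7: row 5 has {1,2,3,4,6,8,9}; col 5 has {1,2,3,4,5,6,8,9}; box has {1,2,3,4,6,8,9}; main diagonal has {1,2,3,4,6,8,9}; anti-diagonal has {1,2,3,4,6,8,9} → only 7 remains.
r5c6 = 5: row 5 has {1,2,3,4,6,7,8,9}; col 6 has {1,2,3,4,6,7,8,9}; box has {1,2,3,4,6,7,8,9} → only 5 remains.
r9c1 = 5: row 9 has {1,2,3,4,6,8,9}; col 1 has {1,2,3,4,6,8,9}; box has {1,2,3,4,6,8,9}; anti-diagonal has {1,2,3,4,6,7,8,9} → only 5 remains.
r9c2 = 7: row 9 has {1,2,3,4,5,6,8,9}; col 2 has {1,2,3,4,6,8,9}; box has {1,2,3,4,5,6,8,9} → only 7 remains.
r2c2 = 5: row 2 has {1,2,3,4,6,8,9}; col 2 has {1,2,3,4,6,7,8,9}; box has {1,2,3,4,6,8,9}; main diagonal has {1,2,3,4,6,7,8,9} → only 5 remains.
r2c3 = 7: row 2 has {1,2,3,4,5,6,8,9}; col 3 has {1,2,3,4,6,8,9}; box has {1,2,3,4,5,6,8,9} → only 7 remains.
r4c1 = 7: row 4 has {1,2,3,4,6,8,9}; col 1 has {1,2,3,4,5,6,8,9}; box has {1,2,3,4,6,8,9} → only 7 remains.
r4c9 = 5: row 4 has {1,2,3,4,6,7,8,9}; col 9 has {1,2,3,4,6,8,9}; box has {1,2,3,4,6,8,9} → only 5 remains.
r6c3 = 5: row 6 has {1,2,3,4,6,8,9}; col 3 has {1,2,3,4,6,7,8,9}; box has {1,2,3,4,6,7,8,9} → only 5 remains.

5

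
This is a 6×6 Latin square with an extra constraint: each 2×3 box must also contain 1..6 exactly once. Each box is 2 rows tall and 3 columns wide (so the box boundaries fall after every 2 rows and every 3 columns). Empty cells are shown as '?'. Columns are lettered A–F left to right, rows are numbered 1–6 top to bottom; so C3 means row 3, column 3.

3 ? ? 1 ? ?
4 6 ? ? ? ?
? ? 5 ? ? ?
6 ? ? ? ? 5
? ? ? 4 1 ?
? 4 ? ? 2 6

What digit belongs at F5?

3

C1 = 2: row 1 has {1,3}; col 3 has {5}; box has {3,4,6} → only 2 remains.
F1 = 4: row 1 has {1,2,3}; col 6 has {5,6}; box has {1} → only 4 remains.
C2 = 1: row 2 has {4,6}; col 3 has {2,5}; box has {2,3,4,6} → only 1 remains.
F5 = 3: row 5 has {1,4}; col 6 has {4,5,6}; box has {1,2,4,6} → only 3 remains.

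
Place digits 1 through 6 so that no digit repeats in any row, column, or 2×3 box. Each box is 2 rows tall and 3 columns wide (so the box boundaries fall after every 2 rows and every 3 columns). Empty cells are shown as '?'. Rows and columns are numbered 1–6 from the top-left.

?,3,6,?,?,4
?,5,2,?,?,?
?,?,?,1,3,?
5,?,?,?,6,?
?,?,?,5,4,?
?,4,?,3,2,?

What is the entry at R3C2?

6

R1C1 = 1 (sole candidate).
R1C4 = 2 (sole candidate).
R1C5 = 5 (sole candidate).
R2C1 = 4 (sole candidate).
R2C4 = 6 (sole candidate).
R2C5 = 1 (sole candidate).
R2C6 = 3 (sole candidate).
R3C3 = 4 (sole candidate).
R4C4 = 4 (sole candidate).
R4C6 = 2 (sole candidate).
R6C1 = 6 (sole candidate).
R6C6 = 1 (sole candidate).
R3C1 = 2 (sole candidate).
R3C2 = 6: row 3 has {1,2,3,4}; col 2 has {3,4,5}; box has {2,4,5} → only 6 remains.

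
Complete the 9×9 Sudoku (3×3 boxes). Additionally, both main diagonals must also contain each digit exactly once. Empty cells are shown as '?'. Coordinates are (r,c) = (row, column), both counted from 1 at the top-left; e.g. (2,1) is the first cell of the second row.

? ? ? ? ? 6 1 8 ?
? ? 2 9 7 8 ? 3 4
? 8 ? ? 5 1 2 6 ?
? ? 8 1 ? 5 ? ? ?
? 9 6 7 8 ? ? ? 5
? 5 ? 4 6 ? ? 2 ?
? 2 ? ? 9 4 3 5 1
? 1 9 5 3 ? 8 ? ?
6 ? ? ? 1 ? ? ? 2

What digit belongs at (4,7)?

6

(2,2) = 6: row 2 has {2,3,4,7,8,9}; col 2 has {1,2,5,8,9}; box has {2,8}; main diagonal has {1,2,3,8} → only 6 remains.
(2,7) = 5: row 2 has {2,3,4,6,7,8,9}; col 7 has {1,2,3,8}; box has {1,2,3,4,6,8} → only 5 remains.
(3,4) = 3: row 3 has {1,2,5,6,8}; col 4 has {1,4,5,7,9}; box has {1,5,6,7,8,9} → only 3 remains.
(4,5) = 2: row 4 has {1,5,8}; col 5 has {1,3,5,6,7,8,9}; box has {1,4,5,6,7,8} → only 2 remains.
(5,6) = 3: row 5 has {5,6,7,8,9}; col 6 has {1,4,5,6,8}; box has {1,2,4,5,6,7,8} → only 3 remains.
(5,7) = 4: row 5 has {3,5,6,7,8,9}; col 7 has {1,2,3,5,8}; box has {2,5} → only 4 remains.
(5,8) = 1: row 5 has {3,4,5,6,7,8,9}; col 8 has {2,3,5,6,8}; box has {2,4,5} → only 1 remains.
(6,6) = 9: row 6 has {2,4,5,6}; col 6 has {1,3,4,5,6,8}; box has {1,2,3,4,5,6,7,8}; main diagonal has {1,2,3,6,8} → only 9 remains.
(6,7) = 7: row 6 has {2,4,5,6,9}; col 7 has {1,2,3,4,5,8}; box has {1,2,4,5} → only 7 remains.
(7,3) = 7: row 7 has {1,2,3,4,5,9}; col 3 has {2,6,8,9}; box has {1,2,6,9}; anti-diagonal has {1,2,3,4,5,6,8} → only 7 remains.
(8,1) = 4: row 8 has {1,3,5,8,9}; col 1 has {6}; box has {1,2,6,7,9} → only 4 remains.
(8,8) = 7: row 8 has {1,3,4,5,8,9}; col 8 has {1,2,3,5,6,8}; box has {1,2,3,5,8}; main diagonal has {1,2,3,6,8,9} → only 7 remains.
(8,9) = 6: row 8 has {1,3,4,5,7,8,9}; col 9 has {1,2,4,5}; box has {1,2,3,5,7,8} → only 6 remains.
(9,2) = 3: row 9 has {1,2,6}; col 2 has {1,2,5,6,8,9}; box has {1,2,4,6,7,9} → only 3 remains.
(9,3) = 5: row 9 has {1,2,3,6}; col 3 has {2,6,7,8,9}; box has {1,2,3,4,6,7,9} → only 5 remains.
(9,4) = 8: row 9 has {1,2,3,5,6}; col 4 has {1,3,4,5,7,9}; box has {1,3,4,5,9} → only 8 remains.
(9,6) = 7: row 9 has {1,2,3,5,6,8}; col 6 has {1,3,4,5,6,8,9}; box has {1,3,4,5,8,9} → only 7 remains.
(9,7) = 9: row 9 has {1,2,3,5,6,7,8}; col 7 has {1,2,3,4,5,7,8}; box has {1,2,3,5,6,7,8} → only 9 remains.
(9,8) = 4: row 9 has {1,2,3,5,6,7,8,9}; col 8 has {1,2,3,5,6,7,8}; box has {1,2,3,5,6,7,8,9} → only 4 remains.
(1,1) = 5: row 1 has {1,6,8}; col 1 has {4,6}; box has {2,6,8}; main diagonal has {1,2,3,6,7,8,9} → only 5 remains.
(1,4) = 2: row 1 has {1,5,6,8}; col 4 has {1,3,4,5,7,8,9}; box has {1,3,5,6,7,8,9} → only 2 remains.
(1,5) = 4: row 1 has {1,2,5,6,8}; col 5 has {1,2,3,5,6,7,8,9}; box has {1,2,3,5,6,7,8,9} → only 4 remains.
(1,9) = 9: row 1 has {1,2,4,5,6,8}; col 9 has {1,2,4,5,6}; box has {1,2,3,4,5,6,8}; anti-diagonal has {1,2,3,4,5,6,7,8} → only 9 remains.
(2,1) = 1: row 2 has {2,3,4,5,6,7,8,9}; col 1 has {4,5,6}; box has {2,5,6,8} → only 1 remains.
(3,3) = 4: row 3 has {1,2,3,5,6,8}; col 3 has {2,5,6,7,8,9}; box has {1,2,5,6,8}; main diagonal has {1,2,3,5,6,7,8,9} → only 4 remains.
(3,9) = 7: row 3 has {1,2,3,4,5,6,8}; col 9 has {1,2,4,5,6,9}; box has {1,2,3,4,5,6,8,9} → only 7 remains.
(4,7) = 6: row 4 has {1,2,5,8}; col 7 has {1,2,3,4,5,7,8,9}; box has {1,2,4,5,7} → only 6 remains.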